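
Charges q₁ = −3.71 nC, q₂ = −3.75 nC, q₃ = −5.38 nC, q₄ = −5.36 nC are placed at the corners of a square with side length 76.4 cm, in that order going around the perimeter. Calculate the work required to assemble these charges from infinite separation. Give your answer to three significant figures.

The assembly work is the sum of pairwise potential energies, U = Σ_{i<j} kqᵢqⱼ/rᵢⱼ.
The four side pairs have separation 0.764 m and the two diagonal pairs 1.08 m.
Summing all 6 pair terms gives U = 1.31×10⁻⁶ J.

1.31×10⁻⁶ J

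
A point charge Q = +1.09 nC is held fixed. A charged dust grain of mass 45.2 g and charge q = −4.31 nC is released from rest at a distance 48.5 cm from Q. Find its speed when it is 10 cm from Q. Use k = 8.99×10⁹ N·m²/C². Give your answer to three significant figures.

Only the electrostatic force acts, so mechanical energy is conserved: ½mv² = U₁ − U₂ = kQq(1/r₁ − 1/r₂).
U₁ − U₂ = (8.99×10⁹ N·m²/C²)(1.09×10⁻⁹ C)(-4.31×10⁻⁹ C)(1/0.485 − 1/0.100) = 3.35×10⁻⁷ J.
v = √(2·3.35×10⁻⁷/0.0452) = 3.85×10⁻³ m/s.

3.85×10⁻³ m/s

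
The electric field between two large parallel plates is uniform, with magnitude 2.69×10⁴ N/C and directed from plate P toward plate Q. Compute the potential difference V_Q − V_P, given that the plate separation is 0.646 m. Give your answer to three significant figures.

In a uniform field, potential decreases in the direction of E: ΔV = −E·d for a displacement d parallel to E.
Going from P to Q is a displacement of 0.646 m along the field, so V_Q − V_P = −Ed = -1.74×10⁴ V.

-1.74×10⁴ V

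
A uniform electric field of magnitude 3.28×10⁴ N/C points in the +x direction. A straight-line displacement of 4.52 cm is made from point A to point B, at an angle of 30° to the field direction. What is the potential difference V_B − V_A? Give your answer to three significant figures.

Only the component of displacement along E changes the potential: ΔV = −E·d·cosθ.
ΔV = −(3.28×10⁴ V/m)(0.0452 m)cos30° = -1280 V.

-1280 V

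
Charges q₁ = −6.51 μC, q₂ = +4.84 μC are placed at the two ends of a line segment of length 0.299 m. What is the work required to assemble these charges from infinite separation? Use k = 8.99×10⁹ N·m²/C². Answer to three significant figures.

The work to assemble the configuration equals its total potential energy, U = Σ kqᵢqⱼ/rᵢⱼ over all pairs.
The separation is r = 0.299 m.
U = (-0.947) = -0.947 J.

-0.947 J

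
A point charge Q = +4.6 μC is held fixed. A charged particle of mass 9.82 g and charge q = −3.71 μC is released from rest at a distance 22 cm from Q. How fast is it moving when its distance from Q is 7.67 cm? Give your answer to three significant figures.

Only the electrostatic force acts, so mechanical energy is conserved: ½mv² = U₁ − U₂ = kQq(1/r₁ − 1/r₂).
U₁ − U₂ = (8.99×10⁹ N·m²/C²)(4.60×10⁻⁶ C)(-3.71×10⁻⁶ C)(1/0.220 − 1/0.0767) = 1.30 J.
v = √(2·1.30/9.82×10⁻³) = 16.3 m/s.

16.3 m/s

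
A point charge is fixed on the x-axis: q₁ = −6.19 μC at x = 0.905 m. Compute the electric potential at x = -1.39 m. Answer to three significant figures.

-2.42×10⁴ V

The total potential is the scalar sum of each charge's contribution, V = Σ kqᵢ/rᵢ.
V = k[(-6.19×10⁻⁶)/(2.29)] = -2.42×10⁴ V.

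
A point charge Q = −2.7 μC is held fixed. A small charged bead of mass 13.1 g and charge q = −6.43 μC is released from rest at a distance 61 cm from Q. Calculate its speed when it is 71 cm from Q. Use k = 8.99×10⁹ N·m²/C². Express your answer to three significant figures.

Only the electrostatic force acts, so mechanical energy is conserved: ½mv² = U₁ − U₂ = kQq(1/r₁ − 1/r₂).
U₁ − U₂ = (8.99×10⁹ N·m²/C²)(-2.70×10⁻⁶ C)(-6.43×10⁻⁶ C)(1/0.610 − 1/0.710) = 0.0360 J.
v = √(2·0.0360/0.0131) = 2.35 m/s.

2.35 m/s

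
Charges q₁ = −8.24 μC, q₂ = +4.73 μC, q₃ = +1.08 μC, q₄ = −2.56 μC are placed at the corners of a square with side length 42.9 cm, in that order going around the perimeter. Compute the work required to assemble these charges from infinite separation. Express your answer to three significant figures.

The work to assemble the configuration equals its total potential energy, U = Σ kqᵢqⱼ/rᵢⱼ over all pairs.
The four side pairs have separation 0.429 m and the two diagonal pairs 0.607 m.
Summing all 6 pair terms gives U = -0.637 J.

-0.637 J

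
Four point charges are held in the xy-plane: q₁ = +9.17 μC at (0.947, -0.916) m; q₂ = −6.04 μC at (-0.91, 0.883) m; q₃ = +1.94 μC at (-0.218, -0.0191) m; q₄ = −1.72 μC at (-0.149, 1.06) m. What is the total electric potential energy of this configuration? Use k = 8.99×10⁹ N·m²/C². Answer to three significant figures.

The work to assemble the configuration equals its total potential energy, U = Σ kqᵢqⱼ/rᵢⱼ over all pairs.
Pair separations: r₁₂ = 2.59 m, r₁₃ = 1.47 m, r₁₄ = 2.26 m, r₂₃ = 1.14 m, r₂₄ = 0.781 m, r₃₄ = 1.08 m.
Summing all 6 pair terms gives U = -0.147 J.

-0.147 J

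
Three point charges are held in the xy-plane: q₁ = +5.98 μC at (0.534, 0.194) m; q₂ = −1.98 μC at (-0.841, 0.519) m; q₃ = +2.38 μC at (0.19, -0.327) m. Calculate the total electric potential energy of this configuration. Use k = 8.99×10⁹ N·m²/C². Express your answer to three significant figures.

The work to assemble the configuration equals its total potential energy, U = Σ kqᵢqⱼ/rᵢⱼ over all pairs.
Pair separations: r₁₂ = 1.41 m, r₁₃ = 0.624 m, r₂₃ = 1.33 m.
U = (-0.0753) + (0.205) + (-0.0318) = 0.0978 J.

0.0978 J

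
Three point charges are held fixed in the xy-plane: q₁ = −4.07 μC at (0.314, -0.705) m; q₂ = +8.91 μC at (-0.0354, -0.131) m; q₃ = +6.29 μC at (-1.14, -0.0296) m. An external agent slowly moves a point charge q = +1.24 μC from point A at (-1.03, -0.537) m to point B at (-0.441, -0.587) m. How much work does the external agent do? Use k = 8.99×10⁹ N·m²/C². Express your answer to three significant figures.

-0.0122 J

For quasistatic motion the external work equals the change in potential energy: W_ext = qΔV = q(V_B − V_A).
At A: distances to the source charges are 1.35 m, 1.07 m, 0.519 m; V_A = Σ kqᵢ/rᵢ = 1.56×10⁵ V.
At B: distances to the source charges are 0.764 m, 0.610 m, 0.894 m; V_B = Σ kqᵢ/rᵢ = 1.47×10⁵ V.
ΔV = V_B − V_A = -9840 V.
W_ext = qΔV = (1.24×10⁻⁶ C)(-9840 V) = -0.0122 J.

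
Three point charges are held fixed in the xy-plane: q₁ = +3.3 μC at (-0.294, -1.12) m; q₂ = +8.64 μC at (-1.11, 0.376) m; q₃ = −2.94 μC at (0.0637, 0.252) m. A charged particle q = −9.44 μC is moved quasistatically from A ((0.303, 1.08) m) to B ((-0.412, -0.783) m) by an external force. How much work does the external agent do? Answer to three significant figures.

For quasistatic motion the external work equals the change in potential energy: W_ext = qΔV = q(V_B − V_A).
At A: distances to the source charges are 2.28 m, 1.58 m, 0.862 m; V_A = Σ kqᵢ/rᵢ = 3.16×10⁴ V.
At B: distances to the source charges are 0.357 m, 1.35 m, 1.14 m; V_B = Σ kqᵢ/rᵢ = 1.17×10⁵ V.
ΔV = V_B − V_A = 8.57×10⁴ V.
W_ext = qΔV = (-9.44×10⁻⁶ C)(8.57×10⁴ V) = -0.809 J.

-0.809 J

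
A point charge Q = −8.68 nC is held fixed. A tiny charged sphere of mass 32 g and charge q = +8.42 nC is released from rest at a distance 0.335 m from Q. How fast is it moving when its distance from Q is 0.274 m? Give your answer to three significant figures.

5.22×10⁻³ m/s

Only the electrostatic force acts, so mechanical energy is conserved: ½mv² = U₁ − U₂ = kQq(1/r₁ − 1/r₂).
U₁ − U₂ = (8.99×10⁹ N·m²/C²)(-8.68×10⁻⁹ C)(8.42×10⁻⁹ C)(1/0.335 − 1/0.274) = 4.37×10⁻⁷ J.
v = √(2·4.37×10⁻⁷/0.0320) = 5.22×10⁻³ m/s.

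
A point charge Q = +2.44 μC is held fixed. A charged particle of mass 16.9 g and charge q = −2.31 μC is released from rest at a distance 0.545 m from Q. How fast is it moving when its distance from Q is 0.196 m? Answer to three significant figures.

4.43 m/s

Only the electrostatic force acts, so mechanical energy is conserved: ½mv² = U₁ − U₂ = kQq(1/r₁ − 1/r₂).
U₁ − U₂ = (8.99×10⁹ N·m²/C²)(2.44×10⁻⁶ C)(-2.31×10⁻⁶ C)(1/0.545 − 1/0.196) = 0.166 J.
v = √(2·0.166/0.0169) = 4.43 m/s.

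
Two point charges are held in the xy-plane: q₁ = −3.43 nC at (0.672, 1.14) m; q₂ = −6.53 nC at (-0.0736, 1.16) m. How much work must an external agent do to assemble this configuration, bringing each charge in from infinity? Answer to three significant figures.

The work to assemble the configuration equals its total potential energy, U = Σ kqᵢqⱼ/rᵢⱼ over all pairs.
Pair separations: r₁₂ = 0.746 m.
U = (2.70×10⁻⁷) = 2.70×10⁻⁷ J.

2.70×10⁻⁷ J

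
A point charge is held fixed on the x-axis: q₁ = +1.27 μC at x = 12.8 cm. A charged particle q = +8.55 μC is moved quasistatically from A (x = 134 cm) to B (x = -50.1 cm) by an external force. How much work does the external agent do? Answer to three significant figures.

0.0747 J

For quasistatic motion the external work equals the change in potential energy: W_ext = qΔV = q(V_B − V_A).
At A: distance to the source charge is 1.21 m; V_A = kq₁/r = 9420 V.
At B: distance to the source charge is 0.629 m; V_B = kq₁/r = 1.82×10⁴ V.
ΔV = V_B − V_A = 8730 V.
W_ext = qΔV = (8.55×10⁻⁶ C)(8730 V) = 0.0747 J.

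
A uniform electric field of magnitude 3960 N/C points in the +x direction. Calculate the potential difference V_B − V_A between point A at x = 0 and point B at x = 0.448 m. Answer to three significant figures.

In a uniform field, potential decreases in the direction of E: V_B − V_A = −E·Δx.
V_B − V_A = −(3960 V/m)(0.448 m) = -1770 V.

-1770 V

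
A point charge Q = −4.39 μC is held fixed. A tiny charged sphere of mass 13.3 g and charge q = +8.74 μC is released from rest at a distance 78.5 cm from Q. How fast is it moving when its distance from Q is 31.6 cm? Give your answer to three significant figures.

Only the electrostatic force acts, so mechanical energy is conserved: ½mv² = U₁ − U₂ = kQq(1/r₁ − 1/r₂).
U₁ − U₂ = (8.99×10⁹ N·m²/C²)(-4.39×10⁻⁶ C)(8.74×10⁻⁶ C)(1/0.785 − 1/0.316) = 0.652 J.
v = √(2·0.652/0.0133) = 9.90 m/s.

9.90 m/s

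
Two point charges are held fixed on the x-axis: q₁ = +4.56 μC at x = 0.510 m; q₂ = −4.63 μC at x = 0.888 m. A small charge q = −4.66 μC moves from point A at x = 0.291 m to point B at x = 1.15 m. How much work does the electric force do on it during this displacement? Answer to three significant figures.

-0.989 J

The work done by the electric force is W_field = −ΔU = −q(V_B − V_A) = q(V_A − V_B).
At A: distances to the source charges are 0.219 m, 0.597 m; V_A = Σ kqᵢ/rᵢ = 1.17×10⁵ V.
At B: distances to the source charges are 0.640 m, 0.262 m; V_B = Σ kqᵢ/rᵢ = -9.48×10⁴ V.
ΔV = V_B − V_A = -2.12×10⁵ V.
W_field = −qΔV = −(-4.66×10⁻⁶ C)(-2.12×10⁵ V) = -0.989 J.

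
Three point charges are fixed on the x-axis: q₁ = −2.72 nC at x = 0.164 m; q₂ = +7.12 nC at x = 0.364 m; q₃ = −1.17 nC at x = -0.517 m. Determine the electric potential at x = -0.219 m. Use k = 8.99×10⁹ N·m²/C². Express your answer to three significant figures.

10.7 V

The total potential is the scalar sum of each charge's contribution, V = Σ kqᵢ/rᵢ.
Distances from the field point to each charge: r₁ = 0.383 m, r₂ = 0.583 m, r₃ = 0.298 m.
V = k[(-2.72×10⁻⁹)/(0.383) + (7.12×10⁻⁹)/(0.583) + (-1.17×10⁻⁹)/(0.298)] = 10.7 V.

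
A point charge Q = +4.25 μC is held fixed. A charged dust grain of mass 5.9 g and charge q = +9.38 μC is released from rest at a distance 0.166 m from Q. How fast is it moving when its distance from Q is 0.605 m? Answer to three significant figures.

Only the electrostatic force acts, so mechanical energy is conserved: ½mv² = U₁ − U₂ = kQq(1/r₁ − 1/r₂).
U₁ − U₂ = (8.99×10⁹ N·m²/C²)(4.25×10⁻⁶ C)(9.38×10⁻⁶ C)(1/0.166 − 1/0.605) = 1.57 J.
v = √(2·1.57/5.90×10⁻³) = 23.0 m/s.

23.0 m/s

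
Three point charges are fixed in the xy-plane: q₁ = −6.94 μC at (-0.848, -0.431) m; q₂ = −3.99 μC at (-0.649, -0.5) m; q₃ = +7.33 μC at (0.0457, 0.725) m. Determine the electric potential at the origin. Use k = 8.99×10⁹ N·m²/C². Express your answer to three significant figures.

The total potential is the scalar sum of each charge's contribution, V = Σ kqᵢ/rᵢ.
Distances from the field point to each charge: r₁ = 0.951 m, r₂ = 0.819 m, r₃ = 0.726 m.
V = k[(-6.94×10⁻⁶)/(0.951) + (-3.99×10⁻⁶)/(0.819) + (7.33×10⁻⁶)/(0.726)] = -1.87×10⁴ V.

-1.87×10⁴ V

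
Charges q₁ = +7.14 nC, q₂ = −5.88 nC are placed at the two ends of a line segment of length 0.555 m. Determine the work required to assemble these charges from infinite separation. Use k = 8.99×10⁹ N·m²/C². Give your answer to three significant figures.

-6.80×10⁻⁷ J

The work to assemble the configuration equals its total potential energy, U = Σ kqᵢqⱼ/rᵢⱼ over all pairs.
The separation is r = 0.555 m.
U = (-6.80×10⁻⁷) = -6.80×10⁻⁷ J.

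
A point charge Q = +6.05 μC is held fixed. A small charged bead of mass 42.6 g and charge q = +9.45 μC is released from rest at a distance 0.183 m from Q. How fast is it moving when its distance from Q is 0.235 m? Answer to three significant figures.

Only the electrostatic force acts, so mechanical energy is conserved: ½mv² = U₁ − U₂ = kQq(1/r₁ − 1/r₂).
U₁ − U₂ = (8.99×10⁹ N·m²/C²)(6.05×10⁻⁶ C)(9.45×10⁻⁶ C)(1/0.183 − 1/0.235) = 0.621 J.
v = √(2·0.621/0.0426) = 5.40 m/s.

5.40 m/s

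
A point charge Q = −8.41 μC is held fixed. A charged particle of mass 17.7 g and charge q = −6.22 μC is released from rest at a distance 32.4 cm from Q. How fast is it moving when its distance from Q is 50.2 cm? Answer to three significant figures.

Only the electrostatic force acts, so mechanical energy is conserved: ½mv² = U₁ − U₂ = kQq(1/r₁ − 1/r₂).
U₁ − U₂ = (8.99×10⁹ N·m²/C²)(-8.41×10⁻⁶ C)(-6.22×10⁻⁶ C)(1/0.324 − 1/0.502) = 0.515 J.
v = √(2·0.515/0.0177) = 7.63 m/s.

7.63 m/s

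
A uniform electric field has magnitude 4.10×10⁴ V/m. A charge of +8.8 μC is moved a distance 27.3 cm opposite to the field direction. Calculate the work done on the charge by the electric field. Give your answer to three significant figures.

-0.0985 J

The potential change for a displacement 27.3 cm opposite to the field direction is ΔV = +Ed = 1.12×10⁴ V.
W_field = −qΔV = -0.0985 J.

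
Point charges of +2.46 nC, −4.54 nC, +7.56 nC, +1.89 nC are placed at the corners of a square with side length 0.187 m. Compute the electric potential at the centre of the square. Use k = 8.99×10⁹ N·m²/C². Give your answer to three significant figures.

501 V

Electric potential is a scalar, so the contributions from each charge add algebraically: V = Σ kqᵢ/rᵢ.
The distance from each corner to the centre is a√2/2 = 0.132 m.
V = k[(2.46×10⁻⁹)/(0.132) + (-4.54×10⁻⁹)/(0.132) + (7.56×10⁻⁹)/(0.132) + (1.89×10⁻⁹)/(0.132)] = 501 V.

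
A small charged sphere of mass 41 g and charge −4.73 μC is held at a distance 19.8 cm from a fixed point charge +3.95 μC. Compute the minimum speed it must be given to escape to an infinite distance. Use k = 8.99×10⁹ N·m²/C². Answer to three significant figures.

6.43 m/s

To just escape, total mechanical energy must reach zero at infinity: ½mv²_min + U = 0, so ½mv²_min = −U = |kQq|/r.
|U| = |kQq|/r = (8.99×10⁹ N·m²/C²)(3.95×10⁻⁶)(4.73×10⁻⁶)/(0.198) = 0.848 J.
v_min = √(2|U|/m) = √(2·0.848/0.0410) = 6.43 m/s.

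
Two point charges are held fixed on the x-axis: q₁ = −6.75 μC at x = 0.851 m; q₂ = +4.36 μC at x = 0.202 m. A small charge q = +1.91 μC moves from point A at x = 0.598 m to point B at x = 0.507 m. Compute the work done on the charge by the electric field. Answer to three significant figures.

-0.178 J

The work done by the electric force is W_field = −ΔU = −q(V_B − V_A) = q(V_A − V_B).
At A: distances to the source charges are 0.253 m, 0.396 m; V_A = Σ kqᵢ/rᵢ = -1.41×10⁵ V.
At B: distances to the source charges are 0.344 m, 0.305 m; V_B = Σ kqᵢ/rᵢ = -4.79×10⁴ V.
ΔV = V_B − V_A = 9.30×10⁴ V.
W_field = −qΔV = −(1.91×10⁻⁶ C)(9.30×10⁴ V) = -0.178 J.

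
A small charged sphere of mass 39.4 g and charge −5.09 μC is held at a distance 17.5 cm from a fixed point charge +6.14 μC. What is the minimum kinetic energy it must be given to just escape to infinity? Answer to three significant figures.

1.61 J

To just escape, total mechanical energy must reach zero at infinity: ½mv²_min + U = 0, so ½mv²_min = −U = |kQq|/r.
|U| = |kQq|/r = (8.99×10⁹ N·m²/C²)(6.14×10⁻⁶)(5.09×10⁻⁶)/(0.175) = 1.61 J.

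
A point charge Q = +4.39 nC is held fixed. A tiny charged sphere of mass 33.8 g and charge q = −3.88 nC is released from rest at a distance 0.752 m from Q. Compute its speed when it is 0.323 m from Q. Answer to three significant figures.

4.00×10⁻³ m/s

Only the electrostatic force acts, so mechanical energy is conserved: ½mv² = U₁ − U₂ = kQq(1/r₁ − 1/r₂).
U₁ − U₂ = (8.99×10⁹ N·m²/C²)(4.39×10⁻⁹ C)(-3.88×10⁻⁹ C)(1/0.752 − 1/0.323) = 2.70×10⁻⁷ J.
v = √(2·2.70×10⁻⁷/0.0338) = 4.00×10⁻³ m/s.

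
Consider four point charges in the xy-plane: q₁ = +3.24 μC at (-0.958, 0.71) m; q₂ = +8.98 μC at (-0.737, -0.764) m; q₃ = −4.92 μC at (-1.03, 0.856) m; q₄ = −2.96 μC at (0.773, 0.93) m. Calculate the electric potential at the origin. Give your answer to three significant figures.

Electric potential is a scalar, so the contributions from each charge add algebraically: V = Σ kqᵢ/rᵢ.
Distances from the field point to each charge: r₁ = 1.19 m, r₂ = 1.06 m, r₃ = 1.34 m, r₄ = 1.21 m.
V = k[(3.24×10⁻⁶)/(1.19) + (8.98×10⁻⁶)/(1.06) + (-4.92×10⁻⁶)/(1.34) + (-2.96×10⁻⁶)/(1.21)] = 4.54×10⁴ V.

4.54×10⁴ V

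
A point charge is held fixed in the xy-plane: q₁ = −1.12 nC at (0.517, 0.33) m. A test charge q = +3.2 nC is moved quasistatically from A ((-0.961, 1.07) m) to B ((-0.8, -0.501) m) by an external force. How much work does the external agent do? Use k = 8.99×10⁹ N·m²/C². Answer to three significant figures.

-1.20×10⁻⁹ J

For quasistatic motion the external work equals the change in potential energy: W_ext = qΔV = q(V_B − V_A).
At A: distance to the source charge is 1.65 m; V_A = kq₁/r = -6.09 V.
At B: distance to the source charge is 1.56 m; V_B = kq₁/r = -6.47 V.
ΔV = V_B − V_A = -0.374 V.
W_ext = qΔV = (3.20×10⁻⁹ C)(-0.374 V) = -1.20×10⁻⁹ J.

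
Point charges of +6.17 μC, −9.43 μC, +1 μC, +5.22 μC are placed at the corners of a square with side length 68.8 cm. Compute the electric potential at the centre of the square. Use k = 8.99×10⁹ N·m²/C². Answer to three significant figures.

Electric potential is a scalar, so the contributions from each charge add algebraically: V = Σ kqᵢ/rᵢ.
The distance from each corner to the centre is a√2/2 = 0.486 m.
V = k[(6.17×10⁻⁶)/(0.486) + (-9.43×10⁻⁶)/(0.486) + (1.00×10⁻⁶)/(0.486) + (5.22×10⁻⁶)/(0.486)] = 5.47×10⁴ V.

5.47×10⁴ V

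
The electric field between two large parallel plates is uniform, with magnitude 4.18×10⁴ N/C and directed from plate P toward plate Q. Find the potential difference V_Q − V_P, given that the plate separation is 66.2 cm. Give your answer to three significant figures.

In a uniform field, potential decreases in the direction of E: ΔV = −E·d for a displacement d parallel to E.
Going from P to Q is a displacement of 66.2 cm along the field, so V_Q − V_P = −Ed = -2.77×10⁴ V.

-2.77×10⁴ V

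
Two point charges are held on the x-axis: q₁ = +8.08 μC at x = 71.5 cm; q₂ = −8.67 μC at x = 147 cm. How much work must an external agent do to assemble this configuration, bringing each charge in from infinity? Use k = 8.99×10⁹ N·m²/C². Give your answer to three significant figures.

-0.834 J

The assembly work is the sum of pairwise potential energies, U = Σ_{i<j} kqᵢqⱼ/rᵢⱼ.
Pair separations: r₁₂ = 0.755 m.
U = (-0.834) = -0.834 J.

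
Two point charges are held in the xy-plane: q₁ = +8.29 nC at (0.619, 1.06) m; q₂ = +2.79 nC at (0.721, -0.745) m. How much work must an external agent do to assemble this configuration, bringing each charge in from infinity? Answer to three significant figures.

1.15×10⁻⁷ J

The assembly work is the sum of pairwise potential energies, U = Σ_{i<j} kqᵢqⱼ/rᵢⱼ.
Pair separations: r₁₂ = 1.81 m.
U = (1.15×10⁻⁷) = 1.15×10⁻⁷ J.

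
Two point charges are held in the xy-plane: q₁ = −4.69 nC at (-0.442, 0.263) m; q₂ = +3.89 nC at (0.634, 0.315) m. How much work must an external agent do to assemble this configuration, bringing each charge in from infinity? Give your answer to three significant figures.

The assembly work is the sum of pairwise potential energies, U = Σ_{i<j} kqᵢqⱼ/rᵢⱼ.
Pair separations: r₁₂ = 1.08 m.
U = (-1.52×10⁻⁷) = -1.52×10⁻⁷ J.

-1.52×10⁻⁷ J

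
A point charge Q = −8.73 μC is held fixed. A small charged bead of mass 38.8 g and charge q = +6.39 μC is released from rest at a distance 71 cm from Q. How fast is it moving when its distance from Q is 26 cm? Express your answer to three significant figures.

7.94 m/s

Only the electrostatic force acts, so mechanical energy is conserved: ½mv² = U₁ − U₂ = kQq(1/r₁ − 1/r₂).
U₁ − U₂ = (8.99×10⁹ N·m²/C²)(-8.73×10⁻⁶ C)(6.39×10⁻⁶ C)(1/0.710 − 1/0.260) = 1.22 J.
v = √(2·1.22/0.0388) = 7.94 m/s.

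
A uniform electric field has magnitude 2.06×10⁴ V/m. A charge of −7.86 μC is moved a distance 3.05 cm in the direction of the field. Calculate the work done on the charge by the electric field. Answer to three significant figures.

The potential change for a displacement 3.05 cm in the direction of the field is ΔV = −Ed = -628 V.
W_field = −qΔV = -4.94×10⁻³ J.

-4.94×10⁻³ J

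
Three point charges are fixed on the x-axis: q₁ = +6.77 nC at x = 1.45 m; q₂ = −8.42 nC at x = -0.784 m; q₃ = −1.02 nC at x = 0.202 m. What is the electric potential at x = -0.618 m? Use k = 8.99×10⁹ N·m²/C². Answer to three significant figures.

The total potential is the scalar sum of each charge's contribution, V = Σ kqᵢ/rᵢ.
Distances from the field point to each charge: r₁ = 2.07 m, r₂ = 0.166 m, r₃ = 0.820 m.
V = k[(6.77×10⁻⁹)/(2.07) + (-8.42×10⁻⁹)/(0.166) + (-1.02×10⁻⁹)/(0.820)] = -438 V.

-438 V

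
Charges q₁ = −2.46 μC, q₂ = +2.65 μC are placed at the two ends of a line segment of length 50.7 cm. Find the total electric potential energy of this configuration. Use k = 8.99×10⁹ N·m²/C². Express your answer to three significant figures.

The assembly work is the sum of pairwise potential energies, U = Σ_{i<j} kqᵢqⱼ/rᵢⱼ.
The separation is r = 0.507 m.
U = (-0.116) = -0.116 J.

-0.116 J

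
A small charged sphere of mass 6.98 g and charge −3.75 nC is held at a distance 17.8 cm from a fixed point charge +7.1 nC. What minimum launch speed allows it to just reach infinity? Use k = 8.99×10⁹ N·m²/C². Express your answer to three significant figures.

0.0196 m/s

To just escape, total mechanical energy must reach zero at infinity: ½mv²_min + U = 0, so ½mv²_min = −U = |kQq|/r.
|U| = |kQq|/r = (8.99×10⁹ N·m²/C²)(7.10×10⁻⁹)(3.75×10⁻⁹)/(0.178) = 1.34×10⁻⁶ J.
v_min = √(2|U|/m) = √(2·1.34×10⁻⁶/6.98×10⁻³) = 0.0196 m/s.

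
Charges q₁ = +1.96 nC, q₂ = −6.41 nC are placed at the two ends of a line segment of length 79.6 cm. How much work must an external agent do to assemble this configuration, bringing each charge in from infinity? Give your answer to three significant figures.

-1.42×10⁻⁷ J

The assembly work is the sum of pairwise potential energies, U = Σ_{i<j} kqᵢqⱼ/rᵢⱼ.
The separation is r = 0.796 m.
U = (-1.42×10⁻⁷) = -1.42×10⁻⁷ J.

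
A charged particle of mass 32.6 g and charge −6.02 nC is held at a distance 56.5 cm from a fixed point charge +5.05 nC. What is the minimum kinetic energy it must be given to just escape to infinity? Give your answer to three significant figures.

4.84×10⁻⁷ J

To just escape, total mechanical energy must reach zero at infinity: ½mv²_min + U = 0, so ½mv²_min = −U = |kQq|/r.
|U| = |kQq|/r = (8.99×10⁹ N·m²/C²)(5.05×10⁻⁹)(6.02×10⁻⁹)/(0.565) = 4.84×10⁻⁷ J.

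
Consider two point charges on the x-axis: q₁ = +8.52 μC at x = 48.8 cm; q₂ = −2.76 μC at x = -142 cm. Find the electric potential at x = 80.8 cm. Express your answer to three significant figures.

2.28×10⁵ V

The total potential is the scalar sum of each charge's contribution, V = Σ kqᵢ/rᵢ.
Distances from the field point to each charge: r₁ = 0.320 m, r₂ = 2.23 m.
V = k[(8.52×10⁻⁶)/(0.320) + (-2.76×10⁻⁶)/(2.23)] = 2.28×10⁵ V.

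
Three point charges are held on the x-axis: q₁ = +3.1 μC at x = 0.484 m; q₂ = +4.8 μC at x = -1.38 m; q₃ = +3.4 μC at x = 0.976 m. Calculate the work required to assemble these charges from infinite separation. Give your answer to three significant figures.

The work to assemble the configuration equals its total potential energy, U = Σ kqᵢqⱼ/rᵢⱼ over all pairs.
Pair separations: r₁₂ = 1.86 m, r₁₃ = 0.492 m, r₂₃ = 2.36 m.
U = (0.0718) + (0.193) + (0.0623) = 0.327 J.

0.327 J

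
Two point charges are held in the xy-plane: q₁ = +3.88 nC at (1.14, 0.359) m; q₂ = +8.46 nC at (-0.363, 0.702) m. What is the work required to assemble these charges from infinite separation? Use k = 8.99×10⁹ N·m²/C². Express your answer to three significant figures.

The assembly work is the sum of pairwise potential energies, U = Σ_{i<j} kqᵢqⱼ/rᵢⱼ.
Pair separations: r₁₂ = 1.54 m.
U = (1.91×10⁻⁷) = 1.91×10⁻⁷ J.

1.91×10⁻⁷ J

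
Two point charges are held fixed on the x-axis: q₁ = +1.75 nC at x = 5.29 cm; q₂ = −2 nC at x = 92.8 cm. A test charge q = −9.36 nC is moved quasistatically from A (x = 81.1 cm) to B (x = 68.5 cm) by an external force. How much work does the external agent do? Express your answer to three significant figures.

For quasistatic motion the external work equals the change in potential energy: W_ext = qΔV = q(V_B − V_A).
At A: distances to the source charges are 0.758 m, 0.117 m; V_A = Σ kqᵢ/rᵢ = -133 V.
At B: distances to the source charges are 0.632 m, 0.243 m; V_B = Σ kqᵢ/rᵢ = -49.1 V.
ΔV = V_B − V_A = 83.8 V.
W_ext = qΔV = (-9.36×10⁻⁹ C)(83.8 V) = -7.85×10⁻⁷ J.

-7.85×10⁻⁷ J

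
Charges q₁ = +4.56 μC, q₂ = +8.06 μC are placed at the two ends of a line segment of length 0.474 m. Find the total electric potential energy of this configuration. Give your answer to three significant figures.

0.697 J

The assembly work is the sum of pairwise potential energies, U = Σ_{i<j} kqᵢqⱼ/rᵢⱼ.
The separation is r = 0.474 m.
U = (0.697) = 0.697 J.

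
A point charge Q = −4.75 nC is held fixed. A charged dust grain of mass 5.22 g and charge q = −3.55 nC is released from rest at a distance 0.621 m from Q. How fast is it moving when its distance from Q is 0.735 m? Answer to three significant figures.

3.81×10⁻³ m/s

Only the electrostatic force acts, so mechanical energy is conserved: ½mv² = U₁ − U₂ = kQq(1/r₁ − 1/r₂).
U₁ − U₂ = (8.99×10⁹ N·m²/C²)(-4.75×10⁻⁹ C)(-3.55×10⁻⁹ C)(1/0.621 − 1/0.735) = 3.79×10⁻⁸ J.
v = √(2·3.79×10⁻⁸/5.22×10⁻³) = 3.81×10⁻³ m/s.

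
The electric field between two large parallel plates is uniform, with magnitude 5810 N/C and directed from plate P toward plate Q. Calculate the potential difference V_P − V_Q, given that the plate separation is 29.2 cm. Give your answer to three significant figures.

In a uniform field, potential decreases in the direction of E: ΔV = −E·d for a displacement d parallel to E.
Going from Q to P is a displacement of 29.2 cm opposite to the field, so V_P − V_Q = +Ed = 1700 V.

1700 V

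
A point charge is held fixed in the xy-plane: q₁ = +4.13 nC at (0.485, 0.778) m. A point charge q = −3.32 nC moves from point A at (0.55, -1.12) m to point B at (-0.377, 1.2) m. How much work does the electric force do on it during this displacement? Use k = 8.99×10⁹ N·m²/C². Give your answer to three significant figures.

6.35×10⁻⁸ J

The work done by the electric force is W_field = −ΔU = −q(V_B − V_A) = q(V_A − V_B).
At A: distance to the source charge is 1.90 m; V_A = kq₁/r = 19.6 V.
At B: distance to the source charge is 0.960 m; V_B = kq₁/r = 38.7 V.
ΔV = V_B − V_A = 19.1 V.
W_field = −qΔV = −(-3.32×10⁻⁹ C)(19.1 V) = 6.35×10⁻⁸ J.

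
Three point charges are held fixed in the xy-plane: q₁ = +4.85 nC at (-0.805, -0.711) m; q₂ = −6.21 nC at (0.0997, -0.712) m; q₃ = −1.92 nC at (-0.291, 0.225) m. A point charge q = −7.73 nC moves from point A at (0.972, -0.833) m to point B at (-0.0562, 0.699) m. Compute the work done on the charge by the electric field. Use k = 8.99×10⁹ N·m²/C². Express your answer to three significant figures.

3.67×10⁻⁸ J

The work done by the electric force is W_field = −ΔU = −q(V_B − V_A) = q(V_A − V_B).
At A: distances to the source charges are 1.78 m, 0.881 m, 1.65 m; V_A = Σ kqᵢ/rᵢ = -49.4 V.
At B: distances to the source charges are 1.60 m, 1.42 m, 0.529 m; V_B = Σ kqᵢ/rᵢ = -44.6 V.
ΔV = V_B − V_A = 4.74 V.
W_field = −qΔV = −(-7.73×10⁻⁹ C)(4.74 V) = 3.67×10⁻⁸ J.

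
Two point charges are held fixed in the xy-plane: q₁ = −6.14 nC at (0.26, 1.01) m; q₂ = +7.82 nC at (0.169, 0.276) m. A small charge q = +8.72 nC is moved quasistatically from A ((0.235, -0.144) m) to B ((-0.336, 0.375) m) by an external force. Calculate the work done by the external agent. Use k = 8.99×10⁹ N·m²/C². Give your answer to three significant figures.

For quasistatic motion the external work equals the change in potential energy: W_ext = qΔV = q(V_B − V_A).
At A: distances to the source charges are 1.15 m, 0.425 m; V_A = Σ kqᵢ/rᵢ = 118 V.
At B: distances to the source charges are 0.871 m, 0.515 m; V_B = Σ kqᵢ/rᵢ = 73.2 V.
ΔV = V_B − V_A = -44.3 V.
W_ext = qΔV = (8.72×10⁻⁹ C)(-44.3 V) = -3.86×10⁻⁷ J.

-3.86×10⁻⁷ J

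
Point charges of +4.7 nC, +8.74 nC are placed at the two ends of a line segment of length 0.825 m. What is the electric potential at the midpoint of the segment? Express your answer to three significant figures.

293 V

The total potential is the scalar sum of each charge's contribution, V = Σ kqᵢ/rᵢ.
Each charge is 0.412 m from the midpoint.
V = k[(4.70×10⁻⁹)/(0.412) + (8.74×10⁻⁹)/(0.412)] = 293 V.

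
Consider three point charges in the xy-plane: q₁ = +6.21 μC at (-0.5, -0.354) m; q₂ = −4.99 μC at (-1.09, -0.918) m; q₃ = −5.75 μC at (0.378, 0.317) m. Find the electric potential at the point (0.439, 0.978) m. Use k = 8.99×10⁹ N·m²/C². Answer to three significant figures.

The total potential is the scalar sum of each charge's contribution, V = Σ kqᵢ/rᵢ.
Distances from the field point to each charge: r₁ = 1.63 m, r₂ = 2.44 m, r₃ = 0.664 m.
V = k[(6.21×10⁻⁶)/(1.63) + (-4.99×10⁻⁶)/(2.44) + (-5.75×10⁻⁶)/(0.664)] = -6.20×10⁴ V.

-6.20×10⁴ V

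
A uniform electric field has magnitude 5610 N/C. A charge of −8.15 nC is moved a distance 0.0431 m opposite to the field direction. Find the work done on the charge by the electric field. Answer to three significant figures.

1.97×10⁻⁶ J

The potential change for a displacement 0.0431 m opposite to the field direction is ΔV = +Ed = 242 V.
W_field = −qΔV = 1.97×10⁻⁶ J.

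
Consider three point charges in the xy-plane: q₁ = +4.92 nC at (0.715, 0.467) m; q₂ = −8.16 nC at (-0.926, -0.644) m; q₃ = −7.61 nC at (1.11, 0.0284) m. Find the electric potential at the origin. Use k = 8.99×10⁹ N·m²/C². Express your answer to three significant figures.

The total potential is the scalar sum of each charge's contribution, V = Σ kqᵢ/rᵢ.
Distances from the field point to each charge: r₁ = 0.854 m, r₂ = 1.13 m, r₃ = 1.11 m.
V = k[(4.92×10⁻⁹)/(0.854) + (-8.16×10⁻⁹)/(1.13) + (-7.61×10⁻⁹)/(1.11)] = -74.9 V.

-74.9 V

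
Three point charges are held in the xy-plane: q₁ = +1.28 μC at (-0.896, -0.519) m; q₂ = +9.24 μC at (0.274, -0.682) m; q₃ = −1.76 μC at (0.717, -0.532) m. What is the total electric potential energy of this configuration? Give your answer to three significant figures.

-0.235 J

The work to assemble the configuration equals its total potential energy, U = Σ kqᵢqⱼ/rᵢⱼ over all pairs.
Pair separations: r₁₂ = 1.18 m, r₁₃ = 1.61 m, r₂₃ = 0.468 m.
U = (0.0900) + (-0.0126) + (-0.313) = -0.235 J.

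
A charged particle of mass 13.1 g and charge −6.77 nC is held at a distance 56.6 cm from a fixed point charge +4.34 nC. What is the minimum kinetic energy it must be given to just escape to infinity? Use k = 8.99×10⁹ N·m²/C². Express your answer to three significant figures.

4.67×10⁻⁷ J

To just escape, total mechanical energy must reach zero at infinity: ½mv²_min + U = 0, so ½mv²_min = −U = |kQq|/r.
|U| = |kQq|/r = (8.99×10⁹ N·m²/C²)(4.34×10⁻⁹)(6.77×10⁻⁹)/(0.566) = 4.67×10⁻⁷ J.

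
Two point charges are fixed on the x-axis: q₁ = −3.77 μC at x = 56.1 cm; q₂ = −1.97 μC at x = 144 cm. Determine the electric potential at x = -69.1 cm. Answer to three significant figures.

Electric potential is a scalar, so the contributions from each charge add algebraically: V = Σ kqᵢ/rᵢ.
Distances from the field point to each charge: r₁ = 1.25 m, r₂ = 2.13 m.
V = k[(-3.77×10⁻⁶)/(1.25) + (-1.97×10⁻⁶)/(2.13)] = -3.54×10⁴ V.

-3.54×10⁴ V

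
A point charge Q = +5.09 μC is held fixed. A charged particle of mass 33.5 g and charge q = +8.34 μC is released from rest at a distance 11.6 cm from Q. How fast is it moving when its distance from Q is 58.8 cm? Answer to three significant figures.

Only the electrostatic force acts, so mechanical energy is conserved: ½mv² = U₁ − U₂ = kQq(1/r₁ − 1/r₂).
U₁ − U₂ = (8.99×10⁹ N·m²/C²)(5.09×10⁻⁶ C)(8.34×10⁻⁶ C)(1/0.116 − 1/0.588) = 2.64 J.
v = √(2·2.64/0.0335) = 12.6 m/s.

12.6 m/s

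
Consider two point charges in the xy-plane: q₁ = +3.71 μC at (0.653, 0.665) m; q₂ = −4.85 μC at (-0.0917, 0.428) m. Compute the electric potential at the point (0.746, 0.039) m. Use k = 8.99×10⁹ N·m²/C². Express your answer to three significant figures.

Electric potential is a scalar, so the contributions from each charge add algebraically: V = Σ kqᵢ/rᵢ.
Distances from the field point to each charge: r₁ = 0.633 m, r₂ = 0.924 m.
V = k[(3.71×10⁻⁶)/(0.633) + (-4.85×10⁻⁶)/(0.924)] = 5490 V.

5490 V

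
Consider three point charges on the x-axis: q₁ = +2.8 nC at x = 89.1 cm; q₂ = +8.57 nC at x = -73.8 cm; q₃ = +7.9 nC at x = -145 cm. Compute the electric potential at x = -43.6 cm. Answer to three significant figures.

Electric potential is a scalar, so the contributions from each charge add algebraically: V = Σ kqᵢ/rᵢ.
Distances from the field point to each charge: r₁ = 1.33 m, r₂ = 0.302 m, r₃ = 1.01 m.
V = k[(2.80×10⁻⁹)/(1.33) + (8.57×10⁻⁹)/(0.302) + (7.90×10⁻⁹)/(1.01)] = 344 V.

344 V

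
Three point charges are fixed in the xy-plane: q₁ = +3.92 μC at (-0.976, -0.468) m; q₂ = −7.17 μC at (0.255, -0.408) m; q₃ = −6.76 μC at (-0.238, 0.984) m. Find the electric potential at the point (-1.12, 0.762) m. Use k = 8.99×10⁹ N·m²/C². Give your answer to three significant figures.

Electric potential is a scalar, so the contributions from each charge add algebraically: V = Σ kqᵢ/rᵢ.
Distances from the field point to each charge: r₁ = 1.24 m, r₂ = 1.81 m, r₃ = 0.910 m.
V = k[(3.92×10⁻⁶)/(1.24) + (-7.17×10⁻⁶)/(1.81) + (-6.76×10⁻⁶)/(0.910)] = -7.41×10⁴ V.

-7.41×10⁴ V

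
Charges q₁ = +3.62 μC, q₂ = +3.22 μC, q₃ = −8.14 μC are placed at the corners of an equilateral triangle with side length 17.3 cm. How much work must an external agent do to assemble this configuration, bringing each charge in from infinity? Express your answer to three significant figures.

The work to assemble the configuration equals its total potential energy, U = Σ kqᵢqⱼ/rᵢⱼ over all pairs.
All three pair separations equal the side length, 0.173 m.
U = (0.606) + (-1.53) + (-1.36) = -2.29 J.

-2.29 J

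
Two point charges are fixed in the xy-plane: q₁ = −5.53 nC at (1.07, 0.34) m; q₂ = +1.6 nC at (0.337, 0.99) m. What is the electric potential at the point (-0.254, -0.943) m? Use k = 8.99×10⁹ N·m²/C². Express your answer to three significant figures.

-19.8 V

The total potential is the scalar sum of each charge's contribution, V = Σ kqᵢ/rᵢ.
Distances from the field point to each charge: r₁ = 1.84 m, r₂ = 2.02 m.
V = k[(-5.53×10⁻⁹)/(1.84) + (1.60×10⁻⁹)/(2.02)] = -19.8 V.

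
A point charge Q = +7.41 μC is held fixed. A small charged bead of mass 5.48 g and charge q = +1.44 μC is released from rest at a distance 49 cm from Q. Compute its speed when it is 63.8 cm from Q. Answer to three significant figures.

4.07 m/s

Only the electrostatic force acts, so mechanical energy is conserved: ½mv² = U₁ − U₂ = kQq(1/r₁ − 1/r₂).
U₁ − U₂ = (8.99×10⁹ N·m²/C²)(7.41×10⁻⁶ C)(1.44×10⁻⁶ C)(1/0.490 − 1/0.638) = 0.0454 J.
v = √(2·0.0454/5.48×10⁻³) = 4.07 m/s.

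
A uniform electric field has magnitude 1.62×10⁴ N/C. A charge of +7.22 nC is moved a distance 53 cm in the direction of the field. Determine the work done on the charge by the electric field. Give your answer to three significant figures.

6.20×10⁻⁵ J

The potential change for a displacement 53 cm in the direction of the field is ΔV = −Ed = -8590 V.
W_field = −qΔV = 6.20×10⁻⁵ J.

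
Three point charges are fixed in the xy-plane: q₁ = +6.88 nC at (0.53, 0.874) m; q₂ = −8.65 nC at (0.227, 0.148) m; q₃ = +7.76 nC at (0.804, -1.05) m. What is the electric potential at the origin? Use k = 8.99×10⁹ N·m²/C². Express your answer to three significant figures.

Electric potential is a scalar, so the contributions from each charge add algebraically: V = Σ kqᵢ/rᵢ.
Distances from the field point to each charge: r₁ = 1.02 m, r₂ = 0.271 m, r₃ = 1.32 m.
V = k[(6.88×10⁻⁹)/(1.02) + (-8.65×10⁻⁹)/(0.271) + (7.76×10⁻⁹)/(1.32)] = -174 V.

-174 V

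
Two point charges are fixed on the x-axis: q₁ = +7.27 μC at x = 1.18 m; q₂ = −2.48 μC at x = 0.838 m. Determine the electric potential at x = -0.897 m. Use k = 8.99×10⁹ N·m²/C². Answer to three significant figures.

Electric potential is a scalar, so the contributions from each charge add algebraically: V = Σ kqᵢ/rᵢ.
Distances from the field point to each charge: r₁ = 2.08 m, r₂ = 1.73 m.
V = k[(7.27×10⁻⁶)/(2.08) + (-2.48×10⁻⁶)/(1.73)] = 1.86×10⁴ V.

1.86×10⁴ V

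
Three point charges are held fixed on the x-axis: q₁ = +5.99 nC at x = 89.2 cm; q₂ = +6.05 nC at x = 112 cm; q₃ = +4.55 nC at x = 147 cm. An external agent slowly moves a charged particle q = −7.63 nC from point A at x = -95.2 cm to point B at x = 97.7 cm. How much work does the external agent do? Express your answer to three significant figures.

-7.82×10⁻⁶ J

For quasistatic motion the external work equals the change in potential energy: W_ext = qΔV = q(V_B − V_A).
At A: distances to the source charges are 1.84 m, 2.07 m, 2.42 m; V_A = Σ kqᵢ/rᵢ = 72.3 V.
At B: distances to the source charges are 0.0850 m, 0.143 m, 0.493 m; V_B = Σ kqᵢ/rᵢ = 1100 V.
ΔV = V_B − V_A = 1020 V.
W_ext = qΔV = (-7.63×10⁻⁹ C)(1020 V) = -7.82×10⁻⁶ J.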